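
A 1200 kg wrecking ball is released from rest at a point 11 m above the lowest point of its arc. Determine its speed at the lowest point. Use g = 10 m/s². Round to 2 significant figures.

v = 15 m/s

Energy conservation between the two points: mgh = ½mv²
v = √(2gh) = √(2 × 10 × 11) = √220.00 = 14.83 m/s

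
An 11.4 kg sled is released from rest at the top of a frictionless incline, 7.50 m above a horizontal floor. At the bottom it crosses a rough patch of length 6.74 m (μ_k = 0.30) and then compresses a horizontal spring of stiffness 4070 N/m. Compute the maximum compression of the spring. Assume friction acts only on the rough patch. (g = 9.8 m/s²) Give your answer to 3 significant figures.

Initial energy: E₁ = mgh = (11.4)(9.8)(7.50) = 837.90 J
Friction removes W_f = μ_k mg d = (0.30)(11.4)(9.8)(6.74) = 225.9 J
Energy reaching the spring: E = 837.90 − 225.9 = 612.00 J
At max compression ½kx² = E ⇒ x = √(2E/k) = √(2 × 612.00/4070) = 0.5484 m

x = 0.548 m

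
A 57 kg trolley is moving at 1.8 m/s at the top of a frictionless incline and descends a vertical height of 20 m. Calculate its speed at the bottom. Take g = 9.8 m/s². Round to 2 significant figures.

v = 20 m/s

Energy conservation between the two points: ½mv₀² + mgh = ½mv²
The mass cancels from both sides.
v² = v₀² + 2gh = (1.8)² + 2(9.8)(20) = 395.24
v = √395.24 = 19.88 m/s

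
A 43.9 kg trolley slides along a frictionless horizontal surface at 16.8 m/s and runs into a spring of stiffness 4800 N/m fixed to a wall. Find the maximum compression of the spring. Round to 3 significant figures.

Conservation of energy between contact and max compression: ½mv² = ½kx²
x = v√(m/k) = 16.8 × √(43.9/4800) = 1.607 m

x = 1.61 m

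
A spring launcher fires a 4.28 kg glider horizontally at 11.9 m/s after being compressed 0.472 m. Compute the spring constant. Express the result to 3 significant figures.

k = 2720 N/m

½kx² = ½mv²
k = mv²/x² = (4.28)(11.9)²/(0.472)² = 2721 N/m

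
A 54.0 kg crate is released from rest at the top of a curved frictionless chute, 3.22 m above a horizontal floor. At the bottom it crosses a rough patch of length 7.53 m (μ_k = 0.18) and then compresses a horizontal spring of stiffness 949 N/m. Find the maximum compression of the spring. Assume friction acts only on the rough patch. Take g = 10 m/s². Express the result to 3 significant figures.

x = 1.46 m

Initial energy: E₁ = mgh = (54.0)(10)(3.22) = 1738.8 J
Friction removes W_f = μ_k mg d = (0.18)(54.0)(10)(7.53) = 731.9 J
Energy reaching the spring: E = 1738.8 − 731.9 = 1006.9 J
At max compression ½kx² = E ⇒ x = √(2E/k) = √(2 × 1006.9/949) = 1.457 m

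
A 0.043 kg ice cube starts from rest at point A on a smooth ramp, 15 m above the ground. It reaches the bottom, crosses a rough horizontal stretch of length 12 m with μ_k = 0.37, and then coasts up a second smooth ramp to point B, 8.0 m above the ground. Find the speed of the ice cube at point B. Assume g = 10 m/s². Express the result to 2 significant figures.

v = 7.2 m/s

Energy at A: mgh₁ = (0.043)(10)(15) = 6.4500 J
Friction loss: W_f = μ_k mg d = 1.909 J
At B: ½mv² + mgh₂ = mgh₁ − W_f
½mv² = 6.4500 − 1.909 − 3.4400 = 1.1008 J
v = √(2 × 1.1008/0.043) = 7.155 m/s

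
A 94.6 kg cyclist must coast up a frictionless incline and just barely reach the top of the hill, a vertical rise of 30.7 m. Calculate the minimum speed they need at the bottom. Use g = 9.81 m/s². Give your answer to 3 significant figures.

At the top they are momentarily at rest, so all KE converts to PE: ½mv² = mgh
v = √(2gh) = √(2 × 9.81 × 30.7) = 24.54 m/s

v = 24.5 m/s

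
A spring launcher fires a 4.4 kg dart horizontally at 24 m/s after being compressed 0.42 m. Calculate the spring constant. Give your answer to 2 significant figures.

Spring PE at full compression equals KE at release: ½kx² = ½mv²
k = mv²/x² = (4.4)(24)²/(0.42)² = 14367 N/m

k = 14000 N/m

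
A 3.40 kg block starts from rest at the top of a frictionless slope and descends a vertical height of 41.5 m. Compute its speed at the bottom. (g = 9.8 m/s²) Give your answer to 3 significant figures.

v = 28.5 m/s

Energy conservation between the two points: mgh = ½mv²
v = √(2gh) = √(2 × 9.8 × 41.5) = √813.40 = 28.52 m/s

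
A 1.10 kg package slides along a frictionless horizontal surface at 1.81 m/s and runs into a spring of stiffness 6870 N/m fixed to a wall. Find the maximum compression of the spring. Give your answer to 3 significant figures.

x = 0.0229 m

At max compression the package is momentarily at rest: ½mv² = ½kx²
x = v√(m/k) = 1.81 × √(1.10/6870) = 0.02290 m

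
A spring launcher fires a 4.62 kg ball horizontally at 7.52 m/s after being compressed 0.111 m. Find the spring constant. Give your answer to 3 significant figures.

k = 21200 N/m

½kx² = ½mv²
k = mv²/x² = (4.62)(7.52)²/(0.111)² = 21205 N/m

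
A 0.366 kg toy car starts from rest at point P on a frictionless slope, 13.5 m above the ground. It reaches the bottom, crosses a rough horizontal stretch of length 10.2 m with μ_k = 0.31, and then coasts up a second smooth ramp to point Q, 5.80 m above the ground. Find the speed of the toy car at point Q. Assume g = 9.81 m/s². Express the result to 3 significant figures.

v = 9.44 m/s

Energy at P: mgh₁ = (0.366)(9.81)(13.5) = 48.471 J
Friction loss: W_f = μ_k mg d = 11.35 J
At Q: ½mv² + mgh₂ = mgh₁ − W_f
½mv² = 48.471 − 11.35 − 20.825 = 16.294 J
v = √(2 × 16.294/0.366) = 9.436 m/s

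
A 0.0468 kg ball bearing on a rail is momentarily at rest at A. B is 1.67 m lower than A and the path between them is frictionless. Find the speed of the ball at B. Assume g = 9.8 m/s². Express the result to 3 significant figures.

By conservation of mechanical energy, mgh = ½mv²
v = √(2gh) = √(2 × 9.8 × 1.67) = √32.732 = 5.721 m/s

v = 5.72 m/s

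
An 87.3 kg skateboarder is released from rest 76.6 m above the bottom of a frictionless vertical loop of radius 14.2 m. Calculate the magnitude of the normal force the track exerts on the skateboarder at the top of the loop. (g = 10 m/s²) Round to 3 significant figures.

N = 5050 N

Energy from release to top (height 2r): mgh = ½mv_top² + mg(2r)
v_top² = 2g(h − 2r) = 2(10)(76.6 − 28.40) = 964.00 m²/s²
At the top, both N and weight point toward the centre: N + mg = mv_top²/r
N = m(v_top²/r − g) = 87.3(964.00/14.2 − 10) = 5054 N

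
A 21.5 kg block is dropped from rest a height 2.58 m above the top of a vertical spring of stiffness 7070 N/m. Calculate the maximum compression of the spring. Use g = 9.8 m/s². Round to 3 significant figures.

Measuring PE from the top of the relaxed spring, at max compression the block has dropped H + x with zero KE, so:
mg(H + x) = ½kx²
½(7070)x² − (21.5)(9.8)x − (21.5)(9.8)(2.58) = 0
3535x² − 210.7x − 543.6 = 0
x = [210.7 + √(44394 + 7.6866e+06)]/(2 × 3535) = 0.4231 m

x = 0.423 m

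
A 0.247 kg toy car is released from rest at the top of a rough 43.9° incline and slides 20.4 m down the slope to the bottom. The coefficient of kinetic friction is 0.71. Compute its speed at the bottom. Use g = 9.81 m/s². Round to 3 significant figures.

Work–energy: mg(L sinθ) − μ_k(mg cosθ)L = ½mv²
mgh = mgL sinθ = (0.247)(9.81)(20.4)sin43.9° = 34.275 J
W_f = μ_k mg cosθ · L = (0.71)(0.247)(9.81)cos43.9°·20.4 = 25.29 J
½mv² = 34.275 − 25.29 = 8.9870 J
v = √(2 × 8.9870/0.247) = 8.530 m/s

v = 8.53 m/s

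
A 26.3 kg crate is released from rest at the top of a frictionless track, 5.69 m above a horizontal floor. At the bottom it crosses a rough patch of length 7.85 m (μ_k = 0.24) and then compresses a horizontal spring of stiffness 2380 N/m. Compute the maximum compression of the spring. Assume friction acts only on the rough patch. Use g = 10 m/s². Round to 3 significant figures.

Initial energy: E₁ = mgh = (26.3)(10)(5.69) = 1496.5 J
Friction removes W_f = μ_k mg d = (0.24)(26.3)(10)(7.85) = 495.5 J
Energy reaching the spring: E = 1496.5 − 495.5 = 1001.0 J
At max compression ½kx² = E ⇒ x = √(2E/k) = √(2 × 1001.0/2380) = 0.9171 m

x = 0.917 m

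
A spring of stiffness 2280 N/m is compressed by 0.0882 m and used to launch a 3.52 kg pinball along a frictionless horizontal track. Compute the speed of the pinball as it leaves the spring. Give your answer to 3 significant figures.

Spring PE converts entirely to kinetic energy: ½kx² = ½mv²
v = x√(k/m) = 0.0882 × √(2280/3.52) = 2.245 m/s

v = 2.24 m/s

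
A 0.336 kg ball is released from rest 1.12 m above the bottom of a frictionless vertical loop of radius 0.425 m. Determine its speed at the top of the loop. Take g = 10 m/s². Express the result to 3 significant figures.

Energy conservation: mgh = ½mv_top² + mg(2r)
v_top² = 2g(h − 2r) = 2(10)(1.12 − 0.8500) = 5.400
v_top = 2.324 m/s

v = 2.32 m/s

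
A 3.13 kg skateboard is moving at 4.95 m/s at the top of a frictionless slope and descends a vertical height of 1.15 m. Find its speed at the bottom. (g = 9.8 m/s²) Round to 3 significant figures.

By conservation of mechanical energy, ½mv₀² + mgh = ½mv²
v² = v₀² + 2gh = (4.95)² + 2(9.8)(1.15) = 47.043
v = √47.043 = 6.859 m/s

v = 6.86 m/s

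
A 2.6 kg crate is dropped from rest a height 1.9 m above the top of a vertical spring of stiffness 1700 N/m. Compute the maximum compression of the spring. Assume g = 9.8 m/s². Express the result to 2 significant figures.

x = 0.25 m

Take the reference level at the top of the uncompressed spring. At max compression the crate has fallen H + x and is momentarily at rest:
mg(H + x) = ½kx²
½(1700)x² − (2.6)(9.8)x − (2.6)(9.8)(1.9) = 0
850.0x² − 25.48x − 48.41 = 0
x = [25.48 + √(649.2 + 164601)]/(2 × 850.0) = 0.2541 m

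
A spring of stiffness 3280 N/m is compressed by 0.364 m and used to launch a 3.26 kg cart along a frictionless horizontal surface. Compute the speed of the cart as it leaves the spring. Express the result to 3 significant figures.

v = 11.5 m/s

The cart leaves the spring when the spring is at natural length, so ½kx² = ½mv²
v = x√(k/m) = 0.364 × √(3280/3.26) = 11.55 m/s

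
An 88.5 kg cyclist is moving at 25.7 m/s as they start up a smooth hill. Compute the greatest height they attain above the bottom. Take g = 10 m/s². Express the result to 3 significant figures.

By energy conservation, ½mv² = mgh
h = v²/(2g) = 25.7²/(2 × 10) = 33.02 m

h = 33.0 m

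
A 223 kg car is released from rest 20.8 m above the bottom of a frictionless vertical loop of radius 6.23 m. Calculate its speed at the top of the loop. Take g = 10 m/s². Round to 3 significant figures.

Energy conservation: mgh = ½mv_top² + mg(2r)
v_top² = 2g(h − 2r) = 2(10)(20.8 − 12.46) = 166.8
v_top = 12.92 m/s

v = 12.9 m/s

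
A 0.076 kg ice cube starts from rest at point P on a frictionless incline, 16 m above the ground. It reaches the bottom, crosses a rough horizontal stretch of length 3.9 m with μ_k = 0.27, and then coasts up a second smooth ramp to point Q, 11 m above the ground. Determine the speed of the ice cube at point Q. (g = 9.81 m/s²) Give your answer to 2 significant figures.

Energy at P: mgh₁ = (0.076)(9.81)(16) = 11.929 J
Friction loss: W_f = μ_k mg d = 0.7851 J
At Q: ½mv² + mgh₂ = mgh₁ − W_f
½mv² = 11.929 − 0.7851 − 8.2012 = 2.9427 J
v = √(2 × 2.9427/0.076) = 8.800 m/s

v = 8.8 m/s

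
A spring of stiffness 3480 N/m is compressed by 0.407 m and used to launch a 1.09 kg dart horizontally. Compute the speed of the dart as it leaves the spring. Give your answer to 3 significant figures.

v = 23.0 m/s

Spring PE converts entirely to kinetic energy: ½kx² = ½mv²
v = x√(k/m) = 0.407 × √(3480/1.09) = 23.00 m/s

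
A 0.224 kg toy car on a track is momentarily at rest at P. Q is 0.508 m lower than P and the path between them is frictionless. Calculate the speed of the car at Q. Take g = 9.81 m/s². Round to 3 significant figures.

Energy conservation between the two points: mgh = ½mv²
v = √(2gh) = √(2 × 9.81 × 0.508) = √9.9670 = 3.157 m/s

v = 3.16 m/s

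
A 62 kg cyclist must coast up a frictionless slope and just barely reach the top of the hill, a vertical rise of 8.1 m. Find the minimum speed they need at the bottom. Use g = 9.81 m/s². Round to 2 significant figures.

At the top they are momentarily at rest, so all KE converts to PE: ½mv² = mgh
v = √(2gh) = √(2 × 9.81 × 8.1) = 12.61 m/s

v = 13 m/s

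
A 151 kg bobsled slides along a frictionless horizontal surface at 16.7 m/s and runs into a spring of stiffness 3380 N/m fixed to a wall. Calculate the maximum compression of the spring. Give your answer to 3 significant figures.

x = 3.53 m

Conservation of energy between contact and max compression: ½mv² = ½kx²
x = v√(m/k) = 16.7 × √(151/3380) = 3.530 m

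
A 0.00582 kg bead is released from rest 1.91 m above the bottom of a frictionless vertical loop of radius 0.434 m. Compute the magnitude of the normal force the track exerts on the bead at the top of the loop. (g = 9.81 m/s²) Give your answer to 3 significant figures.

N = 0.217 N

Energy from release to top (height 2r): mgh = ½mv_top² + mg(2r)
v_top² = 2g(h − 2r) = 2(9.81)(1.91 − 0.8680) = 20.444 m²/s²
At the top, both N and weight point toward the centre: N + mg = mv_top²/r
N = m(v_top²/r − g) = 0.00582(20.444/0.434 − 9.81) = 0.2171 N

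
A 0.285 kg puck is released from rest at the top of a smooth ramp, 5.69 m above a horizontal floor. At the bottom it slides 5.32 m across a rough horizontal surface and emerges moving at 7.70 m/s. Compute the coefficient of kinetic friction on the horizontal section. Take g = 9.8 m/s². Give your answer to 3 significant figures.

μ_k = 0.501

Energy bookkeeping (friction removes W_f = μ_k N d):
mgh = ½mv² + μ_k m g d
mgh = 15.892 J; ½mv² = 8.4488 J
W_f = 15.892 − 8.4488 = 7.443 J
μ_k = W_f/(mg·d) = 7.443/(2.793 × 5.32) = 0.5009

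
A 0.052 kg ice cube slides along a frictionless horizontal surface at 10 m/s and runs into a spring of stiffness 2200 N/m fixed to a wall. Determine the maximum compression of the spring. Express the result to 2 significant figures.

All KE is stored as spring PE at maximum compression: ½mv² = ½kx²
x = v√(m/k) = 10 × √(0.052/2200) = 0.04862 m

x = 0.049 m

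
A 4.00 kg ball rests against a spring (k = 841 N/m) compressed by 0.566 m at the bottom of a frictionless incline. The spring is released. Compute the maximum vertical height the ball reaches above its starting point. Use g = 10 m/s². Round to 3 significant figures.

All spring PE becomes gravitational PE at the highest point: ½kx² = mgh
h = kx²/(2mg) = (841)(0.566)²/(2 × 4.00 × 10) = 3.368 m

h = 3.37 m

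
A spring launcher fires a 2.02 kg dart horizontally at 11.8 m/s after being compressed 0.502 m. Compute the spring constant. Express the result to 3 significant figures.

Spring PE at full compression equals KE at release: ½kx² = ½mv²
k = mv²/x² = (2.02)(11.8)²/(0.502)² = 1116 N/m

k = 1120 N/m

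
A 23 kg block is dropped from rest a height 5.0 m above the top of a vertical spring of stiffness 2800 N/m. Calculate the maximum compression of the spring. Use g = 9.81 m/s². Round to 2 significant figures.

Measuring PE from the top of the relaxed spring, at max compression the block has dropped H + x with zero KE, so:
mg(H + x) = ½kx²
½(2800)x² − (23)(9.81)x − (23)(9.81)(5.0) = 0
1400x² − 225.6x − 1128 = 0
x = [225.6 + √(50909 + 6.3176e+06)]/(2 × 1400) = 0.9819 m

x = 0.98 m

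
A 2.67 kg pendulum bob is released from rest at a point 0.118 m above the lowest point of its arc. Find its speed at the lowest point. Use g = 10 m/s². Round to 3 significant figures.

Mechanical energy is conserved (no friction): mgh = ½mv²
v = √(2gh) = √(2 × 10 × 0.118) = √2.3600 = 1.536 m/s

v = 1.54 m/s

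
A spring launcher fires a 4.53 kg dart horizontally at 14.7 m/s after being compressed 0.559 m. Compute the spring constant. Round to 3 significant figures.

k = 3130 N/m

½kx² = ½mv²
k = mv²/x² = (4.53)(14.7)²/(0.559)² = 3133 N/m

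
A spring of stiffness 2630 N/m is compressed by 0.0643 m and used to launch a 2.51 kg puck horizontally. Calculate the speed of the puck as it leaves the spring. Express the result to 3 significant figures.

The puck leaves the spring when the spring is at natural length, so ½kx² = ½mv²
v = x√(k/m) = 0.0643 × √(2630/2.51) = 2.081 m/s

v = 2.08 m/s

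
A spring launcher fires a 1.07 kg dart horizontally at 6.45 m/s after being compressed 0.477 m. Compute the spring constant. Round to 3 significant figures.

Energy stored in the spring equals the launch KE: ½kx² = ½mv²
k = mv²/x² = (1.07)(6.45)²/(0.477)² = 195.6 N/m

k = 196 N/m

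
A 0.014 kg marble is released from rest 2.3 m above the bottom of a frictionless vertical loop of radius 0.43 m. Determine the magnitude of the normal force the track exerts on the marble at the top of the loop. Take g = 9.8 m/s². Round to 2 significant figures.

N = 0.78 N

Energy from release to top (height 2r): mgh = ½mv_top² + mg(2r)
v_top² = 2g(h − 2r) = 2(9.8)(2.3 − 0.8600) = 28.224 m²/s²
At the top, both N and weight point toward the centre: N + mg = mv_top²/r
N = m(v_top²/r − g) = 0.014(28.224/0.43 − 9.8) = 0.7817 N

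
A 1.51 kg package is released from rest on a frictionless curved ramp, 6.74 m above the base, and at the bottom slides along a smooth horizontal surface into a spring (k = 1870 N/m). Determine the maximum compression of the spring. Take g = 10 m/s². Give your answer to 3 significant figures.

x = 0.330 m

Gravitational PE at the top equals spring PE at max compression: mgh = ½kx²
x = √(2mgh/k) = √(2 × 1.51 × 10 × 6.74 / 1870) = 0.3299 m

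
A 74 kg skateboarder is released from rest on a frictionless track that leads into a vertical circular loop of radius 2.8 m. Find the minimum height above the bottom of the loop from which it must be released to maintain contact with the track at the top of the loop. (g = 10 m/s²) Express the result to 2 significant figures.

At the top, for minimum speed gravity alone supplies the centripetal force: mg = mv_top²/r ⇒ v_top² = gr = 28.00 m²/s²
Energy conservation from release height h to the top (height 2r): mgh = ½mv_top² + mg(2r)
h = v_top²/(2g) + 2r = r/2 + 2r = 5r/2 = 7.000 m

h = 7.0 m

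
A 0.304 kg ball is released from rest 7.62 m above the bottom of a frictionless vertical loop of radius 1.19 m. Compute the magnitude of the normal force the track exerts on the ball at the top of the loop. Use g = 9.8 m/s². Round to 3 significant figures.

Energy from release to top (height 2r): mgh = ½mv_top² + mg(2r)
v_top² = 2g(h − 2r) = 2(9.8)(7.62 − 2.380) = 102.70 m²/s²
At the top, both N and weight point toward the centre: N + mg = mv_top²/r
N = m(v_top²/r − g) = 0.304(102.70/1.19 − 9.8) = 23.26 N

N = 23.3 N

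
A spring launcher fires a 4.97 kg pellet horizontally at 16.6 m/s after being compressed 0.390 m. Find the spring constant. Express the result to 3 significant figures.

Energy stored in the spring equals the launch KE: ½kx² = ½mv²
k = mv²/x² = (4.97)(16.6)²/(0.390)² = 9004 N/m

k = 9000 N/m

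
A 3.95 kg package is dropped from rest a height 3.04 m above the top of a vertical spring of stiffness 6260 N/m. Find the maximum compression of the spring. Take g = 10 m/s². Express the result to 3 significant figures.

Let x be the compression. The total drop is H + x, and the package is instantaneously at rest at max compression, so energy conservation gives:
mg(H + x) = ½kx²
½(6260)x² − (3.95)(10)x − (3.95)(10)(3.04) = 0
3130x² − 39.50x − 120.1 = 0
x = [39.50 + √(1560 + 1.5034e+06)]/(2 × 3130) = 0.2023 m

x = 0.202 m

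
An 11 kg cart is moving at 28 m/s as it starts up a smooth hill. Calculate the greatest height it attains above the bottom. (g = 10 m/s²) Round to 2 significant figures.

h = 39 m

By energy conservation, ½mv² = mgh
h = v²/(2g) = 28²/(2 × 10) = 39.20 m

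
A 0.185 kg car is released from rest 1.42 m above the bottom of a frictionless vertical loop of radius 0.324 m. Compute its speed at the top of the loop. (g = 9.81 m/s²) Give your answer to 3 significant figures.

Energy conservation: mgh = ½mv_top² + mg(2r)
v_top² = 2g(h − 2r) = 2(9.81)(1.42 − 0.6480) = 15.15
v_top = 3.892 m/s

v = 3.89 m/s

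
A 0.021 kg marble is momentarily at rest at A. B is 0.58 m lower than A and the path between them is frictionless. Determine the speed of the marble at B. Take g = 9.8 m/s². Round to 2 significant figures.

By conservation of mechanical energy, mgh = ½mv²
v = √(2gh) = √(2 × 9.8 × 0.58) = √11.368 = 3.372 m/s

v = 3.4 m/s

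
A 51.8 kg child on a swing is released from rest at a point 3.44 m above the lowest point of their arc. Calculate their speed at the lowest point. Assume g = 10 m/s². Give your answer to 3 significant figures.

v = 8.29 m/s

Mechanical energy is conserved (no friction): mgh = ½mv²
v = √(2gh) = √(2 × 10 × 3.44) = √68.800 = 8.295 m/s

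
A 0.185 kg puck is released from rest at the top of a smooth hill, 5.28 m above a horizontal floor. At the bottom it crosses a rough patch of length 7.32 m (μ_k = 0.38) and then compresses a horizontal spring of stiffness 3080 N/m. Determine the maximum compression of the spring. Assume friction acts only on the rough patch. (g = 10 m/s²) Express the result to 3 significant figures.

x = 0.0548 m

Initial energy: E₁ = mgh = (0.185)(10)(5.28) = 9.7680 J
Friction removes W_f = μ_k mg d = (0.38)(0.185)(10)(7.32) = 5.146 J
Energy reaching the spring: E = 9.7680 − 5.146 = 4.6220 J
At max compression ½kx² = E ⇒ x = √(2E/k) = √(2 × 4.6220/3080) = 0.05478 m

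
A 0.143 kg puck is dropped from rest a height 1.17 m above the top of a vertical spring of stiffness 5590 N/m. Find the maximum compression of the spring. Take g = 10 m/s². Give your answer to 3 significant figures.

x = 0.0247 m

Measuring PE from the top of the relaxed spring, at max compression the puck has dropped H + x with zero KE, so:
mg(H + x) = ½kx²
½(5590)x² − (0.143)(10)x − (0.143)(10)(1.17) = 0
2795x² − 1.430x − 1.673 = 0
x = [1.430 + √(2.045 + 18705)]/(2 × 2795) = 0.02472 m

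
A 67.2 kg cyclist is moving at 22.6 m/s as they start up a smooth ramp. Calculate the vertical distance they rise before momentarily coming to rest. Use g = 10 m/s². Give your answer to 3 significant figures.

Setting KE at the bottom equal to PE gained: ½mv² = mgh
h = v²/(2g) = 22.6²/(2 × 10) = 25.54 m

h = 25.5 m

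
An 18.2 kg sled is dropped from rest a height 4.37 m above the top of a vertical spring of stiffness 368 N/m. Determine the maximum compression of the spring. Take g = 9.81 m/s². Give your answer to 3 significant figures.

Measuring PE from the top of the relaxed spring, at max compression the sled has dropped H + x with zero KE, so:
mg(H + x) = ½kx²
½(368)x² − (18.2)(9.81)x − (18.2)(9.81)(4.37) = 0
184.0x² − 178.5x − 780.2 = 0
x = [178.5 + √(31877 + 574248)]/(2 × 184.0) = 2.601 m

x = 2.60 m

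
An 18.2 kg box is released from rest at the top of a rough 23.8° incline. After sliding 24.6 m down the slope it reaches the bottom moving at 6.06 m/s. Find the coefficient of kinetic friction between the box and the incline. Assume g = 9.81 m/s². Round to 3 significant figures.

The energy dissipated by friction is the PE lost minus the KE gained:
mgL sinθ = 1772.4 J; ½mv² = 334.18 J
W_f = 1772.4 − 334.18 = 1438 J
μ_k = W_f/(mg cosθ · L) = 1438/(163.4 × 24.6) = 0.3579

μ_k = 0.358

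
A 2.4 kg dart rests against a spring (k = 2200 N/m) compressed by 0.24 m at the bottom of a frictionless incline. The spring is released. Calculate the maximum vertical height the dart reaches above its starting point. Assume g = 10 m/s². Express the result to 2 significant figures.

h = 2.6 m

Energy conservation from release to the highest point: ½kx² = mgh
h = kx²/(2mg) = (2200)(0.24)²/(2 × 2.4 × 10) = 2.640 m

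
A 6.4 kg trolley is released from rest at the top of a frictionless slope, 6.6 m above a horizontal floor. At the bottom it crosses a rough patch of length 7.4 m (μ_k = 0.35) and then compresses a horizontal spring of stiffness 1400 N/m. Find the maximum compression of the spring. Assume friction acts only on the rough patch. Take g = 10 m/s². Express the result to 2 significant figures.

Initial energy: E₁ = mgh = (6.4)(10)(6.6) = 422.40 J
Friction removes W_f = μ_k mg d = (0.35)(6.4)(10)(7.4) = 165.8 J
Energy reaching the spring: E = 422.40 − 165.8 = 256.64 J
At max compression ½kx² = E ⇒ x = √(2E/k) = √(2 × 256.64/1400) = 0.6055 m

x = 0.61 m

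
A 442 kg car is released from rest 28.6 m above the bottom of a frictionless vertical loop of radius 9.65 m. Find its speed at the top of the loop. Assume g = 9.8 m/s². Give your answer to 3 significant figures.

v = 13.5 m/s

Energy conservation: mgh = ½mv_top² + mg(2r)
v_top² = 2g(h − 2r) = 2(9.8)(28.6 − 19.30) = 182.3
v_top = 13.50 m/s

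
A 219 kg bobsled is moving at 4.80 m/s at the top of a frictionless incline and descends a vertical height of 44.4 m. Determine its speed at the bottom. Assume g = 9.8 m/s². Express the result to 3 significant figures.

Energy conservation between the two points: ½mv₀² + mgh = ½mv²
v² = v₀² + 2gh = (4.80)² + 2(9.8)(44.4) = 893.28
v = √893.28 = 29.89 m/s

v = 29.9 m/s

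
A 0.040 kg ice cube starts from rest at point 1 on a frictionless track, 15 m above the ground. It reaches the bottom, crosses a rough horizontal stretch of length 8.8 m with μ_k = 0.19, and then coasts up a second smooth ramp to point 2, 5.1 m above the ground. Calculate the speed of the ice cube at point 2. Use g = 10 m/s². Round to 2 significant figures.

v = 13 m/s

Energy at 1: mgh₁ = (0.040)(10)(15) = 6.0000 J
Friction loss: W_f = μ_k mg d = 0.6688 J
At 2: ½mv² + mgh₂ = mgh₁ − W_f
½mv² = 6.0000 − 0.6688 − 2.0400 = 3.2912 J
v = √(2 × 3.2912/0.040) = 12.83 m/s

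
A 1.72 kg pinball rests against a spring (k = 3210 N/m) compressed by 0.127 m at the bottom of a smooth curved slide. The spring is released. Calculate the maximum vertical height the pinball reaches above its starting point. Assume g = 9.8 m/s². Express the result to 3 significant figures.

At maximum height the pinball is at rest, so ½kx² = mgh
h = kx²/(2mg) = (3210)(0.127)²/(2 × 1.72 × 9.8) = 1.536 m

h = 1.54 m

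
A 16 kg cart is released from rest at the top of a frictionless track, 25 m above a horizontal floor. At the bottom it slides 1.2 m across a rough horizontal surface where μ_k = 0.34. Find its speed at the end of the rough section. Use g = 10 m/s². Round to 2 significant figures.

Applying the work–energy principle:
mgh = ½mv² + μ_k m g d
W_f = μ_k mg d = (0.34)(16)(10)(1.2) = 65.28 J
½mv² = mgh − W_f = 4000.0 − 65.28 = 3934.7 J
v = √(2 × 3934.7/16) = 22.18 m/s

v = 22 m/s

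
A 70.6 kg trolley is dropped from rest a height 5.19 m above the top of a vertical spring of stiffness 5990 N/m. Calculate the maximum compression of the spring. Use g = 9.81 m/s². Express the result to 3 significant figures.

x = 1.22 m

Take the reference level at the top of the uncompressed spring. At max compression the trolley has fallen H + x and is momentarily at rest:
mg(H + x) = ½kx²
½(5990)x² − (70.6)(9.81)x − (70.6)(9.81)(5.19) = 0
2995x² − 692.6x − 3595 = 0
x = [692.6 + √(479675 + 4.3062e+07)]/(2 × 2995) = 1.217 m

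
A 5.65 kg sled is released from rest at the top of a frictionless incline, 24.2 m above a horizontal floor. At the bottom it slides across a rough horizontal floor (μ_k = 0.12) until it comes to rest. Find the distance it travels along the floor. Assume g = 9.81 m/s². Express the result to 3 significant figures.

Applying the work–energy principle:
At rest all PE has been dissipated by friction: mgh = μ_k m g d
d = h/μ_k = 24.2/0.12 = 201.7 m

d = 202 m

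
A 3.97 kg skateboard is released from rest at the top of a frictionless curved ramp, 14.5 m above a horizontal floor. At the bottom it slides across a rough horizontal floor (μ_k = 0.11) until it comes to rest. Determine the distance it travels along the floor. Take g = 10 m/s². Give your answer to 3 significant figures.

Energy bookkeeping (friction removes W_f = μ_k N d):
At rest all PE has been dissipated by friction: mgh = μ_k m g d
d = h/μ_k = 14.5/0.11 = 131.8 m

d = 132 m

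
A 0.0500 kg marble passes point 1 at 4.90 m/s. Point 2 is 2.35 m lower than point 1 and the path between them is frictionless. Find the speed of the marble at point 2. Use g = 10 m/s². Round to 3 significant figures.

v = 8.43 m/s

Equating total energy at the two states: ½mv₀² + mgh = ½mv²
v² = v₀² + 2gh = (4.90)² + 2(10)(2.35) = 71.010
v = √71.010 = 8.427 m/s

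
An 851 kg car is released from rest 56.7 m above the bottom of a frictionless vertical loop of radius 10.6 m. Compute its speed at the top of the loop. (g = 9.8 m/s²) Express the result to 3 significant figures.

v = 26.4 m/s

Energy conservation: mgh = ½mv_top² + mg(2r)
v_top² = 2g(h − 2r) = 2(9.8)(56.7 − 21.20) = 695.8
v_top = 26.38 m/s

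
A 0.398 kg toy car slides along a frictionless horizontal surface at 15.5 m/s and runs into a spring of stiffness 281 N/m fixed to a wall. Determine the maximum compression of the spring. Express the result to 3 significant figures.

Conservation of energy between contact and max compression: ½mv² = ½kx²
x = v√(m/k) = 15.5 × √(0.398/281) = 0.5833 m

x = 0.583 m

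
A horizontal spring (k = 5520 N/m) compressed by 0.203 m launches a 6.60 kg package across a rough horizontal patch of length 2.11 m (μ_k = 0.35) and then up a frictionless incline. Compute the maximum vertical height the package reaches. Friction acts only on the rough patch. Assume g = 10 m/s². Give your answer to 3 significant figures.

h = 0.985 m

Spring energy: E₀ = ½kx² = ½(5520)(0.203)² = 113.74 J
Friction: W_f = μ_k mg d = (0.35)(6.60)(10)(2.11) = 48.74 J
Energy at base of ramp: E = 113.74 − 48.74 = 64.996 J
At max height all remaining energy is PE: mgh = E ⇒ h = E/(mg) = 64.996/(6.60 × 10) = 0.9848 m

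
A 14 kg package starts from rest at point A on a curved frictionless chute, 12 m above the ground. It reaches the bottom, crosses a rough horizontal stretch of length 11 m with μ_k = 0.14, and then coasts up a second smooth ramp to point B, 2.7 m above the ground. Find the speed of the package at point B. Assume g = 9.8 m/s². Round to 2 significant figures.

v = 12 m/s

Energy at A: mgh₁ = (14)(9.8)(12) = 1646.4 J
Friction loss: W_f = μ_k mg d = 211.3 J
At B: ½mv² + mgh₂ = mgh₁ − W_f
½mv² = 1646.4 − 211.3 − 370.44 = 1064.7 J
v = √(2 × 1064.7/14) = 12.33 m/s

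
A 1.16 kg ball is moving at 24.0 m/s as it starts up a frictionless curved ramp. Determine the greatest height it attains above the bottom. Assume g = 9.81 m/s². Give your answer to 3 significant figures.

By energy conservation, ½mv² = mgh
h = v²/(2g) = 24.0²/(2 × 9.81) = 29.36 m

h = 29.4 m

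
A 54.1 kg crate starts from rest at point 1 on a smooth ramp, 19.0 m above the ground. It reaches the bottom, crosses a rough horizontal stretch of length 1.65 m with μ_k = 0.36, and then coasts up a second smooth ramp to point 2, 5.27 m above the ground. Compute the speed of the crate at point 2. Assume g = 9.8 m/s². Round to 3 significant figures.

Energy at 1: mgh₁ = (54.1)(9.8)(19.0) = 10073 J
Friction loss: W_f = μ_k mg d = 314.9 J
At 2: ½mv² + mgh₂ = mgh₁ − W_f
½mv² = 10073 − 314.9 − 2794.0 = 6964.4 J
v = √(2 × 6964.4/54.1) = 16.05 m/s

v = 16.0 m/s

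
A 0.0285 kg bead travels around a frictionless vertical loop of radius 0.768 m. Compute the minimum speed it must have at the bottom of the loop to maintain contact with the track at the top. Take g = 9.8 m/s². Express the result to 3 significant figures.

At the top: mg = mv_top²/r ⇒ v_top² = gr = 7.526 m²/s²
Energy from bottom to top (height 2r): ½mv_bot² = ½mv_top² + mg(2r)
v_bot² = gr + 4gr = 5gr = 37.63
v_bot = √(5gr) = 6.134 m/s

v = 6.13 m/s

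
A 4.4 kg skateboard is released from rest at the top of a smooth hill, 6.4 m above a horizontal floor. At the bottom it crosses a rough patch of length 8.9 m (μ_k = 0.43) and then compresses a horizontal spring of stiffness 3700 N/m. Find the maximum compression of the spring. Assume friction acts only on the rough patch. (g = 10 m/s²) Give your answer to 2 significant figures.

x = 0.25 m

Initial energy: E₁ = mgh = (4.4)(10)(6.4) = 281.60 J
Friction removes W_f = μ_k mg d = (0.43)(4.4)(10)(8.9) = 168.4 J
Energy reaching the spring: E = 281.60 − 168.4 = 113.21 J
At max compression ½kx² = E ⇒ x = √(2E/k) = √(2 × 113.21/3700) = 0.2474 m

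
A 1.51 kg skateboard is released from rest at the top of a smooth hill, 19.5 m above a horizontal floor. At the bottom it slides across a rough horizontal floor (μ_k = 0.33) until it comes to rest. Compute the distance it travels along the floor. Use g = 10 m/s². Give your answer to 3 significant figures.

Energy bookkeeping (friction removes W_f = μ_k N d):
At rest all PE has been dissipated by friction: mgh = μ_k m g d
d = h/μ_k = 19.5/0.33 = 59.09 m

d = 59.1 m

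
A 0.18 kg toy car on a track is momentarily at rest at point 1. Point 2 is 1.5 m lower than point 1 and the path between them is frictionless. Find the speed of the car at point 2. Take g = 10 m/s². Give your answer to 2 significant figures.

v = 5.5 m/s

Equating total energy at the two states: mgh = ½mv²
v = √(2gh) = √(2 × 10 × 1.5) = √30.000 = 5.477 m/s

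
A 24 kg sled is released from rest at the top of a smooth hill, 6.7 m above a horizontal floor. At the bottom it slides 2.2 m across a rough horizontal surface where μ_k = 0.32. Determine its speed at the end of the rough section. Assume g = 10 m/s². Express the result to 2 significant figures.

v = 11 m/s

Energy bookkeeping (friction removes W_f = μ_k N d):
mgh = ½mv² + μ_k m g d
W_f = μ_k mg d = (0.32)(24)(10)(2.2) = 169.0 J
½mv² = mgh − W_f = 1608.0 − 169.0 = 1439.0 J
v = √(2 × 1439.0/24) = 10.95 m/s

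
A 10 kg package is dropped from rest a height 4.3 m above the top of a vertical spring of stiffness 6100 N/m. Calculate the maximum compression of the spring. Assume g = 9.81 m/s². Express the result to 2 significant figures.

x = 0.39 m

Measuring PE from the top of the relaxed spring, at max compression the package has dropped H + x with zero KE, so:
mg(H + x) = ½kx²
½(6100)x² − (10)(9.81)x − (10)(9.81)(4.3) = 0
3050x² − 98.10x − 421.8 = 0
x = [98.10 + √(9624 + 5.1463e+06)]/(2 × 3050) = 0.3883 m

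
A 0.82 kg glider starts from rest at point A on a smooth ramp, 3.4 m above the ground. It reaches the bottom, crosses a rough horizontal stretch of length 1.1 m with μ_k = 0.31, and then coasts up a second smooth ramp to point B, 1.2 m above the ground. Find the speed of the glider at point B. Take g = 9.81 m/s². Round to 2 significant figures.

Energy at A: mgh₁ = (0.82)(9.81)(3.4) = 27.350 J
Friction loss: W_f = μ_k mg d = 2.743 J
At B: ½mv² + mgh₂ = mgh₁ − W_f
½mv² = 27.350 − 2.743 − 9.6530 = 14.954 J
v = √(2 × 14.954/0.82) = 6.039 m/s

v = 6.0 m/s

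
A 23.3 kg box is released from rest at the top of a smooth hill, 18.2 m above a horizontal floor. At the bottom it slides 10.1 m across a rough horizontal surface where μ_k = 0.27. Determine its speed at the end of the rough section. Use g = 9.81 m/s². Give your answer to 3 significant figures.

Applying the work–energy principle:
mgh = ½mv² + μ_k m g d
W_f = μ_k mg d = (0.27)(23.3)(9.81)(10.1) = 623.3 J
½mv² = mgh − W_f = 4160.0 − 623.3 = 3536.7 J
v = √(2 × 3536.7/23.3) = 17.42 m/s

v = 17.4 m/s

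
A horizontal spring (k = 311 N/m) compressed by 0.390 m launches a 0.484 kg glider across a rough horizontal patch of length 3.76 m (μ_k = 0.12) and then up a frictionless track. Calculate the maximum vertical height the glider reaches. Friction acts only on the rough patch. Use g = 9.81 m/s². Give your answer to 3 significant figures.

Spring energy: E₀ = ½kx² = ½(311)(0.390)² = 23.652 J
Friction: W_f = μ_k mg d = (0.12)(0.484)(9.81)(3.76) = 2.142 J
Energy at base of ramp: E = 23.652 − 2.142 = 21.509 J
At max height all remaining energy is PE: mgh = E ⇒ h = E/(mg) = 21.509/(0.484 × 9.81) = 4.530 m

h = 4.53 m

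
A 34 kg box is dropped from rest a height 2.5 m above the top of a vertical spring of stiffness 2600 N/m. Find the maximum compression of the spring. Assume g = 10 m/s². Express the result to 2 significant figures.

Let x be the compression. The total drop is H + x, and the box is instantaneously at rest at max compression, so energy conservation gives:
mg(H + x) = ½kx²
½(2600)x² − (34)(10)x − (34)(10)(2.5) = 0
1300x² − 340.0x − 850.0 = 0
x = [340.0 + √(115600 + 4.4200e+06)]/(2 × 1300) = 0.9499 m

x = 0.95 m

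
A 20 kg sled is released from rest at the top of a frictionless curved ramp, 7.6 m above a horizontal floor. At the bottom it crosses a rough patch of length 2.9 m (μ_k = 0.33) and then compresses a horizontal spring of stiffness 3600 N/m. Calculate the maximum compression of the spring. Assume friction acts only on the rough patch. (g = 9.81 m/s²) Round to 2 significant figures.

x = 0.85 m

Initial energy: E₁ = mgh = (20)(9.81)(7.6) = 1491.1 J
Friction removes W_f = μ_k mg d = (0.33)(20)(9.81)(2.9) = 187.8 J
Energy reaching the spring: E = 1491.1 − 187.8 = 1303.4 J
At max compression ½kx² = E ⇒ x = √(2E/k) = √(2 × 1303.4/3600) = 0.8509 m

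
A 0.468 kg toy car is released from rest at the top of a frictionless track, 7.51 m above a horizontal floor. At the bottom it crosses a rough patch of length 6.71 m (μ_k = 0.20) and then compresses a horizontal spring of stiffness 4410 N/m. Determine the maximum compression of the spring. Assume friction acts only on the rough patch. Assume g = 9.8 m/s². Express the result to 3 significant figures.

Initial energy: E₁ = mgh = (0.468)(9.8)(7.51) = 34.444 J
Friction removes W_f = μ_k mg d = (0.20)(0.468)(9.8)(6.71) = 6.155 J
Energy reaching the spring: E = 34.444 − 6.155 = 28.289 J
At max compression ½kx² = E ⇒ x = √(2E/k) = √(2 × 28.289/4410) = 0.1133 m

x = 0.113 m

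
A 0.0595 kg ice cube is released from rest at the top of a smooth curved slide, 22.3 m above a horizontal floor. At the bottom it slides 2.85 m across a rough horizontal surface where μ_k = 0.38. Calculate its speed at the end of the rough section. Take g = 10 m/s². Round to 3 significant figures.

v = 20.6 m/s

Energy at the top = energy at the end + work done against friction:
mgh = ½mv² + μ_k m g d
W_f = μ_k mg d = (0.38)(0.0595)(10)(2.85) = 0.6444 J
½mv² = mgh − W_f = 13.268 − 0.6444 = 12.624 J
v = √(2 × 12.624/0.0595) = 20.60 m/s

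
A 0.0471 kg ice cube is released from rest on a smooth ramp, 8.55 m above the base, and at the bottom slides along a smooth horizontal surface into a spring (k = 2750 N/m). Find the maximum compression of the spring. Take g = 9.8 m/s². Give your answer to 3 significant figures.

At max compression the cube is momentarily at rest: mgh = ½kx²
x = √(2mgh/k) = √(2 × 0.0471 × 9.8 × 8.55 / 2750) = 0.05357 m

x = 0.0536 m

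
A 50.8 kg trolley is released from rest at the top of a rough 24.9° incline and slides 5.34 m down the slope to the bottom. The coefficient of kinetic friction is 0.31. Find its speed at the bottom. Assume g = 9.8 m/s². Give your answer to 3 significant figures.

Taking the bottom as reference, mgh = ½mv² + μ_k N L with h = L sinθ, N = mg cosθ:
mgh = mgL sinθ = (50.8)(9.8)(5.34)sin24.9° = 1119.3 J
W_f = μ_k mg cosθ · L = (0.31)(50.8)(9.8)cos24.9°·5.34 = 747.5 J
½mv² = 1119.3 − 747.5 = 371.79 J
v = √(2 × 371.79/50.8) = 3.826 m/s

v = 3.83 m/s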